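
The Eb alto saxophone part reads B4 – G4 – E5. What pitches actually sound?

D4 Bb3 G4

The Eb alto saxophone sounds a major sixth below written, so transpose each written note down a major sixth.
B4 to D4
G4 to Bb3
E5 to G4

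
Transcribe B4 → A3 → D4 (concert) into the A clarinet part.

D5 C4 F4

The A clarinet sounds a minor third below written, so the written part must be a minor third above concert — transpose each note up.
B4 becomes D5
A3 becomes C4
D4 becomes F4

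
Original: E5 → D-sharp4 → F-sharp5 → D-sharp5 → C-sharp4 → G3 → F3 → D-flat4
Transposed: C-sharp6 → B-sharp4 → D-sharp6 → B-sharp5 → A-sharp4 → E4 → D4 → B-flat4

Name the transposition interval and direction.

up a major sixth

From E5 to C#6 is 6 letter names — a sixth of some quality.
E5 to C#6 is 9 semitones, which makes it a major sixth; the second version is higher, so the direction is up.
Checking another pair — Db4 → Bb4 — gives the same interval.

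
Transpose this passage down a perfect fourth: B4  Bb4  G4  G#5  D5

F#4 F4 D4 D#5 A4

B4 -> F#4
Bb4 -> F4
G4 -> D4
G#5 -> D#5
D5 -> A4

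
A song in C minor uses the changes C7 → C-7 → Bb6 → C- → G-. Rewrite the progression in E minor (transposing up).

C minor up to E minor is a major third; each chord root moves by that interval while the quality stays the same.
C7: root C up a major third → E, giving E7.
C-7: root C up a major third → E, giving E-7.
Bb6: root Bb up a major third → D, giving D6.
C-: root C up a major third → E, giving E-.
G-: root G up a major third → B, giving B-.

E7 E-7 D6 E- B-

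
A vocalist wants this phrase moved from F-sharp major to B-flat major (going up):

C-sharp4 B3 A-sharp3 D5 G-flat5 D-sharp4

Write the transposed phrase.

F4 Eb4 D4 Gb5 Cbb6 G4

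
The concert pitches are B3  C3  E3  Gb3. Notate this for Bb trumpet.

C#4 D3 F#3 Ab3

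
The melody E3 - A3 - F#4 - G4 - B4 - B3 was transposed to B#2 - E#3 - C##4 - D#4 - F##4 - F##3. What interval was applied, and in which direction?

From E3 to B#2 is 4 letter names — a fourth of some quality.
B#2 to E3 is 4 semitones, which makes it a diminished fourth; the second version is lower, so the direction is down.
Checking another pair — B3 → F##3 — gives the same interval.

down a diminished fourth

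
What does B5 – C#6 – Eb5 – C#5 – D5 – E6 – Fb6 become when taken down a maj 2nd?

A5 B5 Db5 B4 C5 D6 Ebb6

B5: a second down reaches A, and 2 semitones makes it A5.
C#6 down a major second is B5.
Eb5: a second down reaches D, and 2 semitones makes it Db5.
C#5 down a major second is B4.
A major second down from D5 gives C5.
E6 down a major second is D6.
Fb6 down a major second is Ebb6.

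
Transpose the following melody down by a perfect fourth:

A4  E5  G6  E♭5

A4 → E4
E5 → B4
G6 → D6
Eb5 → Bb4

E4 B4 D6 Bb4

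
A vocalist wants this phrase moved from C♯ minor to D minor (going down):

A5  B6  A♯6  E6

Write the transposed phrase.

C♯ minor to D minor down is a major seventh, so every note moves down by that interval.
A5 → Bb4
B6 → C6
A#6 → B5
E6 → F5

Bb4 C6 B5 F5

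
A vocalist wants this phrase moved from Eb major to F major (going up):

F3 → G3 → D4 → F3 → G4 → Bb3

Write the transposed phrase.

G3 A3 E4 G3 A4 C4

From Eb up to F is a major second; apply that to each pitch.
F3 becomes G3
G3 becomes A3
D4 becomes E4
F3 becomes G3
G4 becomes A4
Bb3 becomes C4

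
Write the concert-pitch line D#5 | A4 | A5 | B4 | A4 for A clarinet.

Written C4 sounds as A3 on the A clarinet, so concert pitches are written a minor third up.
D#5 gives F#5
A4 gives C5
A5 gives C6
B4 gives D5
A4 gives C5

F#5 C5 C6 D5 C5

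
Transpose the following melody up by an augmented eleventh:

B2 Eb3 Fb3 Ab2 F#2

B2 to E#4
Eb3 to A4
Fb3 to Bb4
Ab2 to D4
F#2 to B#3

E#4 A4 Bb4 D4 B#3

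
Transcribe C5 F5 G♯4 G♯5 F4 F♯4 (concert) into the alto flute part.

F5 Bb5 C#5 C#6 Bb4 B4

Written C4 sounds as G3 on the alto flute, so concert pitches are written a perfect fourth up.
C5 gives F5
F5 gives Bb5
G#4 gives C#5
G#5 gives C#6
F4 gives Bb4
F#4 gives B4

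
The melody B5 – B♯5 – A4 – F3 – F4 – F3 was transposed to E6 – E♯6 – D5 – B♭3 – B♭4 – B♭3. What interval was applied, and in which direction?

up a perfect fourth

Take the first pair: B5 → E6. B to E spans 4 letter names, so the interval is some kind of fourth.
B5 to E6 is 5 semitones, which makes it a perfect fourth; the second version is higher, so the direction is up.
Checking another pair — F3 → Bb3 — gives the same interval.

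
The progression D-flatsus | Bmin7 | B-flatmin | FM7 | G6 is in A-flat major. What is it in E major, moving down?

Asus F##min7 F#min C#M7 D#6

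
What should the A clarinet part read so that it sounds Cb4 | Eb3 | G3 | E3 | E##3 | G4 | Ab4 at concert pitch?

Ebb4 Gb3 Bb3 G3 G##3 Bb4 Cb5

The A clarinet sounds a minor third below written, so the written part must be a minor third above concert — transpose each note up.
Cb4 gives Ebb4
Eb3 gives Gb3
G3 gives Bb3
E3 gives G3
E##3 gives G##3
G4 gives Bb4
Ab4 gives Cb5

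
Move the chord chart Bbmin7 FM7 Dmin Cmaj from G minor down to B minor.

G minor down to B minor is a minor sixth; each chord root moves by that interval while the quality stays the same.
Bbmin7: root Bb down a minor sixth → D, giving Dmin7.
FM7: root F down a minor sixth → A, giving AM7.
Dmin: root D down a minor sixth → F#, giving F#min.
Cmaj: root C down a minor sixth → E, giving Emaj.

Dmin7 AM7 F#min Emaj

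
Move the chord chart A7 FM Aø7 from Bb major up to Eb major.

D7 BbM Dø7

Bb major up to Eb major is a perfect fourth; each chord root moves by that interval while the quality stays the same.
A7: root A up a perfect fourth → D, giving D7.
FM: root F up a perfect fourth → Bb, giving BbM.
Aø7: root A up a perfect fourth → D, giving Dø7.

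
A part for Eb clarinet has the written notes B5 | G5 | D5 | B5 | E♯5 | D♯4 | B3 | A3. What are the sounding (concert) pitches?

The Eb clarinet sounds a minor third above written, so transpose each written note up a minor third.
B5 to D6
G5 to Bb5
D5 to F5
B5 to D6
E#5 to G#5
D#4 to F#4
B3 to D4
A3 to C4

D6 Bb5 F5 D6 G#5 F#4 D4 C4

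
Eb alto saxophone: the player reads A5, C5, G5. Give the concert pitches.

Written C4 on the Eb alto saxophone sounds as Eb3, a major sixth lower; apply that shift to every note.
A5 becomes C5
C5 becomes Eb4
G5 becomes Bb4

C5 Eb4 Bb4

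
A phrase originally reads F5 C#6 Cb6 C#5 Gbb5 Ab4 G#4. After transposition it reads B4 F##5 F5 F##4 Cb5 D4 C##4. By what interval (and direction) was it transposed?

down a diminished fifth

From F5 to B4 is 5 letter names — a fifth of some quality.
B4 to F5 is 6 semitones, which makes it a diminished fifth; the second version is lower, so the direction is down.
Checking another pair — G#4 → C##4 — gives the same interval.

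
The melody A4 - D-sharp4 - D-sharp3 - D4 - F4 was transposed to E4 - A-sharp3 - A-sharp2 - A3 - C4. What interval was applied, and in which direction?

down a perfect fourth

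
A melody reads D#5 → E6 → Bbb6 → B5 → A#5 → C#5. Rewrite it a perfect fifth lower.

G#4 A5 Ebb6 E5 D#5 F#4

D#5: a fifth down reaches G, and 7 semitones makes it G#4.
E6: a fifth down reaches A, and 7 semitones makes it A5.
Bbb6: a fifth down reaches E, and 7 semitones makes it Ebb6.
B5: a fifth down reaches E, and 7 semitones makes it E5.
A#5: a fifth down reaches D, and 7 semitones makes it D#5.
C#5 down a perfect fifth is F#4.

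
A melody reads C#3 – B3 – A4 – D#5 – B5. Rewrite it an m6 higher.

A3 G4 F5 B5 G6

C#3 to A3
B3 to G4
A4 to F5
D#5 to B5
B5 to G6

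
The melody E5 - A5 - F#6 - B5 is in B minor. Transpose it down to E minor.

A4 D5 B5 E5

From B down to E is a perfect fifth; apply that to each pitch.
E5 → A4
A5 → D5
F#6 → B5
B5 → E5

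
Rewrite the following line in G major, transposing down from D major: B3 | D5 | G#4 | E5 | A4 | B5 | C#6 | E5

From D down to G is a perfect fifth; apply that to each pitch.
B3 → E3
D5 → G4
G#4 → C#4
E5 → A4
A4 → D4
B5 → E5
C#6 → F#5
E5 → A4

E3 G4 C#4 A4 D4 E5 F#5 A4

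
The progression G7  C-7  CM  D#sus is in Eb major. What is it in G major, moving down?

B7 E-7 EM F##sus

Eb major down to G major is a minor sixth; each chord root moves by that interval while the quality stays the same.
G7: root G down a minor sixth → B, giving B7.
C-7: root C down a minor sixth → E, giving E-7.
CM: root C down a minor sixth → E, giving EM.
D#sus: root D# down a minor sixth → F##, giving F##sus.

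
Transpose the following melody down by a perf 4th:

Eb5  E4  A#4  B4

Bb4 B3 E#4 F#4

Eb5 → Bb4
E4 → B3
A#4 → E#4
B4 → F#4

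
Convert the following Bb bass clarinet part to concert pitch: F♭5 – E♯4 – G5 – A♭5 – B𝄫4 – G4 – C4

Written C4 on the Bb bass clarinet sounds as Bb2, a major ninth lower; apply that shift to every note.
Fb5 → Ebb4
E#4 → D#3
G5 → F4
Ab5 → Gb4
Bbb4 → Abb3
G4 → F3
C4 → Bb2

Ebb4 D#3 F4 Gb4 Abb3 F3 Bb2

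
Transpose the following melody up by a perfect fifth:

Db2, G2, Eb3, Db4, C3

Ab2 D3 Bb3 Ab4 G3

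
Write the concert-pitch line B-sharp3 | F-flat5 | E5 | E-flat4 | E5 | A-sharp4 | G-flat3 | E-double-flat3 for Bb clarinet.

Written C4 sounds as Bb3 on the Bb clarinet, so concert pitches are written a major second up.
B#3 to C##4
Fb5 to Gb5
E5 to F#5
Eb4 to F4
E5 to F#5
A#4 to B#4
Gb3 to Ab3
Ebb3 to Fb3

C##4 Gb5 F#5 F4 F#5 B#4 Ab3 Fb3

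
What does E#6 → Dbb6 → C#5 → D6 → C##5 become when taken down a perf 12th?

A#4 Gbb4 F#3 G4 F##3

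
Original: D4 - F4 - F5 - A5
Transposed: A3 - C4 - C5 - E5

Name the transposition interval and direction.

From D4 to A3 is 4 letter names — a fourth of some quality.
A3 to D4 is 5 semitones, which makes it a perfect fourth; the second version is lower, so the direction is down.
Checking another pair — A5 → E5 — gives the same interval.

down a perfect fourth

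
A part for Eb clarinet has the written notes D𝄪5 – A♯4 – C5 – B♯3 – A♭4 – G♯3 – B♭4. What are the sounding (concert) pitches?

F##5 C#5 Eb5 D#4 Cb5 B3 Db5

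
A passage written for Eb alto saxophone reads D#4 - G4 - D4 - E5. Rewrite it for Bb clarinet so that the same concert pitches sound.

First find concert pitch: the Eb alto saxophone sounds a major sixth below written, so D#4 G4 D4 E5 sounds F#3 Bb3 F3 G4.
Then write for Bb clarinet: it sounds a major second below written, so the part must be a major second above concert.
F#3 → G#3
Bb3 → C4
F3 → G3
G4 → A4

G#3 C4 G3 A4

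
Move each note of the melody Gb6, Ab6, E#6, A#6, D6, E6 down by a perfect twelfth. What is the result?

Cb5 Db5 A#4 D#5 G4 A4

Gb6: a twelfth down reaches C, and 19 semitones makes it Cb5.
A perfect twelfth down from Ab6 gives Db5.
E#6: a twelfth down reaches A, and 19 semitones makes it A#4.
A#6 down a perfect twelfth is D#5.
D6: a twelfth down reaches G, and 19 semitones makes it G4.
E6 down a perfect twelfth is A4.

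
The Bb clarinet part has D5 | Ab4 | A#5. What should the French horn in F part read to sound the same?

First find concert pitch: the Bb clarinet sounds a major second below written, so D5 Ab4 A#5 sounds C5 Gb4 G#5.
Then write for French horn in F: it sounds a perfect fifth below written, so the part must be a perfect fifth above concert.
C5 → G5
Gb4 → Db5
G#5 → D#6

G5 Db5 D#6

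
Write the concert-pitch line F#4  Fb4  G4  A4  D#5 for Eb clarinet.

The Eb clarinet sounds a minor third above written, so the written part must be a minor third below concert — transpose each note down.
F#4 becomes D#4
Fb4 becomes Db4
G4 becomes E4
A4 becomes F#4
D#5 becomes B#4

D#4 Db4 E4 F#4 B#4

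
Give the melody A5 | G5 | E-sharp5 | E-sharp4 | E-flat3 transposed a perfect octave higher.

A5 gives A6
G5 gives G6
E#5 gives E#6
E#4 gives E#5
Eb3 gives Eb4

A6 G6 E#6 E#5 Eb4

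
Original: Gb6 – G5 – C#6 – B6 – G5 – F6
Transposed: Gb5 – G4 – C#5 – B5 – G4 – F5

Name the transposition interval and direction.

down a perfect octave

From Gb6 to Gb5 is 8 letter names — an octave of some quality.
Gb5 to Gb6 is 12 semitones, which makes it a perfect octave; the second version is lower, so the direction is down.
Checking another pair — F6 → F5 — gives the same interval.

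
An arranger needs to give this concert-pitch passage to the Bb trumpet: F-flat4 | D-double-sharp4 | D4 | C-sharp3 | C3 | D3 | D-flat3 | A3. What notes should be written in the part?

The Bb trumpet sounds a major second below written, so the written part must be a major second above concert — transpose each note up.
Fb4 becomes Gb4
D##4 becomes E##4
D4 becomes E4
C#3 becomes D#3
C3 becomes D3
D3 becomes E3
Db3 becomes Eb3
A3 becomes B3

Gb4 E##4 E4 D#3 D3 E3 Eb3 B3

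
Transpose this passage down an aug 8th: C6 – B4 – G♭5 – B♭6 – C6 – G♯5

C6: an octave down reaches C, and 13 semitones makes it Cb5.
B4: an octave down reaches B, and 13 semitones makes it Bb3.
Gb5 down an augmented octave is Gbb4.
An augmented octave down from Bb6 gives Bbb5.
C6 down an augmented octave is Cb5.
G#5 down an augmented octave is G4.

Cb5 Bb3 Gbb4 Bbb5 Cb5 G4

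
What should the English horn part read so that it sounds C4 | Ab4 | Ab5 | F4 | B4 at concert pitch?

Written C4 sounds as F3 on the English horn, so concert pitches are written a perfect fifth up.
C4 to G4
Ab4 to Eb5
Ab5 to Eb6
F4 to C5
B4 to F#5

G4 Eb5 Eb6 C5 F#5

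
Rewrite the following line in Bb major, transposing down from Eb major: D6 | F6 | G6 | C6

From Eb down to Bb is a perfect fourth; apply that to each pitch.
D6 → A5
F6 → C6
G6 → D6
C6 → G5

A5 C6 D6 G5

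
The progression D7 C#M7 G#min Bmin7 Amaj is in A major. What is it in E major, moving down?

A7 G#M7 D#min F#min7 Emaj

A major down to E major is a perfect fourth; each chord root moves by that interval while the quality stays the same.
D7: root D down a perfect fourth → A, giving A7.
C#M7: root C# down a perfect fourth → G#, giving G#M7.
G#min: root G# down a perfect fourth → D#, giving D#min.
Bmin7: root B down a perfect fourth → F#, giving F#min7.
Amaj: root A down a perfect fourth → E, giving Emaj.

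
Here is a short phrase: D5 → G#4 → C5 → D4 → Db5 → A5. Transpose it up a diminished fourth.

Gb5 C5 Fb5 Gb4 Gbb5 Db6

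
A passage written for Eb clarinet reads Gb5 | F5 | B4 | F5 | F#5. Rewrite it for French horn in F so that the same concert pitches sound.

Fb6 Eb6 A5 Eb6 E6

First find concert pitch: the Eb clarinet sounds a minor third above written, so Gb5 F5 B4 F5 F#5 sounds Bbb5 Ab5 D5 Ab5 A5.
Then write for French horn in F: it sounds a perfect fifth below written, so the part must be a perfect fifth above concert.
Bbb5 → Fb6
Ab5 → Eb6
D5 → A5
Ab5 → Eb6
A5 → E6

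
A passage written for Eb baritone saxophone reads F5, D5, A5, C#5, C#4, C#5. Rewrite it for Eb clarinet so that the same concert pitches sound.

F3 D3 A3 C#3 C#2 C#3

First find concert pitch: the Eb baritone saxophone sounds a major thirteenth below written, so F5 D5 A5 C#5 C#4 C#5 sounds Ab3 F3 C4 E3 E2 E3.
Then write for Eb clarinet: it sounds a minor third above written, so the part must be a minor third below concert.
Ab3 → F3
F3 → D3
C4 → A3
E3 → C#3
E2 → C#2
E3 → C#3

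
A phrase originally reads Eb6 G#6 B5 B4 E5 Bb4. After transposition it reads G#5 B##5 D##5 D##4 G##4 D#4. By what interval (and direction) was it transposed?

down a diminished sixth

From Eb6 to G#5 is 6 letter names — a sixth of some quality.
G#5 to Eb6 is 7 semitones, which makes it a diminished sixth; the second version is lower, so the direction is down.
Checking another pair — Bb4 → D#4 — gives the same interval.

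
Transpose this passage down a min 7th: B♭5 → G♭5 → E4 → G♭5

C5 Ab4 F#3 Ab4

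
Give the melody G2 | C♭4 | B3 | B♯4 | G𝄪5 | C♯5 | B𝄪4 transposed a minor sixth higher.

A minor sixth up from G2 gives Eb3.
A minor sixth up from Cb4 gives Abb4.
A minor sixth up from B3 gives G4.
A minor sixth up from B#4 gives G#5.
G##5: a sixth up reaches E, and 8 semitones makes it E#6.
A minor sixth up from C#5 gives A5.
A minor sixth up from B##4 gives G##5.

Eb3 Abb4 G4 G#5 E#6 A5 G##5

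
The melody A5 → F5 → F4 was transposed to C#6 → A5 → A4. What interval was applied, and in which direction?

up a major third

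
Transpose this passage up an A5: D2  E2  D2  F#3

A#2 B#2 A#2 C##4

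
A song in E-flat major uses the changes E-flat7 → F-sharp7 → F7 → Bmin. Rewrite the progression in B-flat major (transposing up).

Bb7 C#7 C7 F#min

E-flat major up to B-flat major is a perfect fifth; each chord root moves by that interval while the quality stays the same.
E-flat7: root E-flat up a perfect fifth → Bb, giving Bb7.
F-sharp7: root F-sharp up a perfect fifth → C#, giving C#7.
F7: root F up a perfect fifth → C, giving C7.
Bmin: root B up a perfect fifth → F#, giving F#min.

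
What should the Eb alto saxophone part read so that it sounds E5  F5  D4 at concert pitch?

C#6 D6 B4

The Eb alto saxophone sounds a major sixth below written, so the written part must be a major sixth above concert — transpose each note up.
E5 to C#6
F5 to D6
D4 to B4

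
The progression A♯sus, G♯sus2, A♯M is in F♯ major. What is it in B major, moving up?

D#sus C#sus2 D#M

F♯ major up to B major is a perfect fourth; each chord root moves by that interval while the quality stays the same.
A♯sus: root A♯ up a perfect fourth → D#, giving D#sus.
G♯sus2: root G♯ up a perfect fourth → C#, giving C#sus2.
A♯M: root A♯ up a perfect fourth → D#, giving D#M.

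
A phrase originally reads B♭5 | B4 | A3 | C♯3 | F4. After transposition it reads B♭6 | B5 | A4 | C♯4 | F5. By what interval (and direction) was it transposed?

up a perfect octave

Take the first pair: Bb5 → Bb6. B to B spans 8 letter names, so the interval is some kind of octave.
Bb5 to Bb6 is 12 semitones, which makes it a perfect octave; the second version is higher, so the direction is up.
Checking another pair — F4 → F5 — gives the same interval.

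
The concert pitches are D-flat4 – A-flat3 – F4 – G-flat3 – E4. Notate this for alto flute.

Gb4 Db4 Bb4 Cb4 A4

Written C4 sounds as G3 on the alto flute, so concert pitches are written a perfect fourth up.
Db4 gives Gb4
Ab3 gives Db4
F4 gives Bb4
Gb3 gives Cb4
E4 gives A4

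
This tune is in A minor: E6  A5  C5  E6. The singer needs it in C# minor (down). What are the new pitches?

G#5 C#5 E4 G#5

From A down to C# is a minor sixth; apply that to each pitch.
E6 → G#5
A5 → C#5
C5 → E4
E6 → G#5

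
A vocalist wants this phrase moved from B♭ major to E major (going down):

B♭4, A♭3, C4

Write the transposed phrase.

From B♭ down to E is a diminished fifth; apply that to each pitch.
Bb4 to E4
Ab3 to D3
C4 to F#3

E4 D3 F#3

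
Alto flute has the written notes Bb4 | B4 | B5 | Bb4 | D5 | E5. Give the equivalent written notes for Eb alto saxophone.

D5 D#5 D#6 D5 F#5 G#5

First find concert pitch: the alto flute sounds a perfect fourth below written, so Bb4 B4 B5 Bb4 D5 E5 sounds F4 F#4 F#5 F4 A4 B4.
Then write for Eb alto saxophone: it sounds a major sixth below written, so the part must be a major sixth above concert.
F4 → D5
F#4 → D#5
F#5 → D#6
F4 → D5
A4 → F#5
B4 → G#5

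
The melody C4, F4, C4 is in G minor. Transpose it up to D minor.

G4 C5 G4

From G up to D is a perfect fifth; apply that to each pitch.
C4 to G4
F4 to C5
C4 to G4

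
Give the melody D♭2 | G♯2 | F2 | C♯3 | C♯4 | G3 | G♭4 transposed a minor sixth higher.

Db2 → Bbb2
G#2 → E3
F2 → Db3
C#3 → A3
C#4 → A4
G3 → Eb4
Gb4 → Ebb5

Bbb2 E3 Db3 A3 A4 Eb4 Ebb5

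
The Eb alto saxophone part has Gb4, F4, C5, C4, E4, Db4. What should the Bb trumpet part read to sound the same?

First find concert pitch: the Eb alto saxophone sounds a major sixth below written, so Gb4 F4 C5 C4 E4 Db4 sounds Bbb3 Ab3 Eb4 Eb3 G3 Fb3.
Then write for Bb trumpet: it sounds a major second below written, so the part must be a major second above concert.
Bbb3 → Cb4
Ab3 → Bb3
Eb4 → F4
Eb3 → F3
G3 → A3
Fb3 → Gb3

Cb4 Bb3 F4 F3 A3 Gb3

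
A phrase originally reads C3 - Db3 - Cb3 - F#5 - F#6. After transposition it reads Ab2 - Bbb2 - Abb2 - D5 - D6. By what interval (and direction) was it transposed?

down a major third

Take the first pair: C3 → Ab2. C to A spans 3 letter names, so the interval is some kind of third.
Ab2 to C3 is 4 semitones, which makes it a major third; the second version is lower, so the direction is down.
Checking another pair — F#6 → D6 — gives the same interval.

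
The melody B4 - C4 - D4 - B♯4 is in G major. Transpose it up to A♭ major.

C5 Db4 Eb4 C#5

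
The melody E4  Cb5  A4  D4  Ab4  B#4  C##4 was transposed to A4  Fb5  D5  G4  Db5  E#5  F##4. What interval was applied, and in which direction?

up a perfect fourth

Take the first pair: E4 → A4. E to A spans 4 letter names, so the interval is some kind of fourth.
E4 to A4 is 5 semitones, which makes it a perfect fourth; the second version is higher, so the direction is up.
Checking another pair — C##4 → F##4 — gives the same interval.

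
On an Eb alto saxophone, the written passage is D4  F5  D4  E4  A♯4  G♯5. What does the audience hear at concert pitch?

Written C4 on the Eb alto saxophone sounds as Eb3, a major sixth lower; apply that shift to every note.
D4 → F3
F5 → Ab4
D4 → F3
E4 → G3
A#4 → C#4
G#5 → B4

F3 Ab4 F3 G3 C#4 B4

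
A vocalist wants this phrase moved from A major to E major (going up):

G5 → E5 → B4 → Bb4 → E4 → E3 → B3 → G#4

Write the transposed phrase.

A major to E major up is a perfect fifth, so every note moves up by that interval.
G5 gives D6
E5 gives B5
B4 gives F#5
Bb4 gives F5
E4 gives B4
E3 gives B3
B3 gives F#4
G#4 gives D#5

D6 B5 F#5 F5 B4 B3 F#4 D#5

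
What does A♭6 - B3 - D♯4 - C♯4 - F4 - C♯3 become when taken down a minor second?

Ab6: a second down reaches G, and 1 semitone makes it G6.
A minor second down from B3 gives A#3.
D#4 down a minor second is C##4.
C#4 down a minor second is B#3.
A minor second down from F4 gives E4.
A minor second down from C#3 gives B#2.

G6 A#3 C##4 B#3 E4 B#2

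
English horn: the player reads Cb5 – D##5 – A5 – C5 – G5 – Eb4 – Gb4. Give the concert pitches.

Fb4 G##4 D5 F4 C5 Ab3 Cb4

Written C4 on the English horn sounds as F3, a perfect fifth lower; apply that shift to every note.
Cb5 to Fb4
D##5 to G##4
A5 to D5
C5 to F4
G5 to C5
Eb4 to Ab3
Gb4 to Cb4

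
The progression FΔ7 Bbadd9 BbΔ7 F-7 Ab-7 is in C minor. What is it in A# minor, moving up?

C minor up to A# minor is an augmented sixth; each chord root moves by that interval while the quality stays the same.
FΔ7: root F up an augmented sixth → D#, giving D#Δ7.
Bbadd9: root Bb up an augmented sixth → G#, giving G#add9.
BbΔ7: root Bb up an augmented sixth → G#, giving G#Δ7.
F-7: root F up an augmented sixth → D#, giving D#-7.
Ab-7: root Ab up an augmented sixth → F#, giving F#-7.

D#Δ7 G#add9 G#Δ7 D#-7 F#-7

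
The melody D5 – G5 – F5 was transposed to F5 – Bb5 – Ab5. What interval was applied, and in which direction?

up a minor third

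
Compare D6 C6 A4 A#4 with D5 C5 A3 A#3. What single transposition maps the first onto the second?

Take the first pair: D6 → D5. D to D spans 8 letter names, so the interval is some kind of octave.
D5 to D6 is 12 semitones, which makes it a perfect octave; the second version is lower, so the direction is down.
Checking another pair — A#4 → A#3 — gives the same interval.

down a perfect octave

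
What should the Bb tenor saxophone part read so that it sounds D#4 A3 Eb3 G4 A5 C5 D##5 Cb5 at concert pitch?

E#5 B4 F4 A5 B6 D6 E##6 Db6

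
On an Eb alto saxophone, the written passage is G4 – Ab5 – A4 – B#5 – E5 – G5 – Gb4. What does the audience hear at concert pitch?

Bb3 Cb5 C4 D#5 G4 Bb4 Bbb3

The Eb alto saxophone sounds a major sixth below written, so transpose each written note down a major sixth.
G4 → Bb3
Ab5 → Cb5
A4 → C4
B#5 → D#5
E5 → G4
G5 → Bb4
Gb4 → Bbb3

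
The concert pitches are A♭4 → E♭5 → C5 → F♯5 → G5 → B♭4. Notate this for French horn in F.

Eb5 Bb5 G5 C#6 D6 F5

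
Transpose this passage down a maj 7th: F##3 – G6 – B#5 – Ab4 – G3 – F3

A major seventh down from F##3 gives G#2.
G6 down a major seventh is Ab5.
B#5 down a major seventh is C#5.
A major seventh down from Ab4 gives Bbb3.
G3: a seventh down reaches A, and 11 semitones makes it Ab2.
A major seventh down from F3 gives Gb2.

G#2 Ab5 C#5 Bbb3 Ab2 Gb2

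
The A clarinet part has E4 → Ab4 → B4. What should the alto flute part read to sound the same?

F#4 Bb4 C#5

First find concert pitch: the A clarinet sounds a minor third below written, so E4 Ab4 B4 sounds C#4 F4 G#4.
Then write for alto flute: it sounds a perfect fourth below written, so the part must be a perfect fourth above concert.
C#4 → F#4
F4 → Bb4
G#4 → C#5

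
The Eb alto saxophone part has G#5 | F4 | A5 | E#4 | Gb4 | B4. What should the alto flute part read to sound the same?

E5 Db4 F5 C#4 Ebb4 G4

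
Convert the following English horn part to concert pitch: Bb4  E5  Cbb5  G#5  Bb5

The English horn sounds a perfect fifth below written, so transpose each written note down a perfect fifth.
Bb4 -> Eb4
E5 -> A4
Cbb5 -> Fbb4
G#5 -> C#5
Bb5 -> Eb5

Eb4 A4 Fbb4 C#5 Eb5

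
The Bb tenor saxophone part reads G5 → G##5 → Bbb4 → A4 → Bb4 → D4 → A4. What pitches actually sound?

F4 F##4 Abb3 G3 Ab3 C3 G3

The Bb tenor saxophone sounds a major ninth below written, so transpose each written note down a major ninth.
G5 gives F4
G##5 gives F##4
Bbb4 gives Abb3
A4 gives G3
Bb4 gives Ab3
D4 gives C3
A4 gives G3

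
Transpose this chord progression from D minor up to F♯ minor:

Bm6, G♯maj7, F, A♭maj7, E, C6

D#m6 B#maj7 A Cmaj7 G# E6

D minor up to F♯ minor is a major third; each chord root moves by that interval while the quality stays the same.
Bm6: root B up a major third → D#, giving D#m6.
G♯maj7: root G♯ up a major third → B#, giving B#maj7.
F: root F up a major third → A, giving A.
A♭maj7: root A♭ up a major third → C, giving Cmaj7.
E: root E up a major third → G#, giving G#.
C6: root C up a major third → E, giving E6.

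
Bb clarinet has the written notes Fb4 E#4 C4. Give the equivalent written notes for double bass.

First find concert pitch: the Bb clarinet sounds a major second below written, so Fb4 E#4 C4 sounds Ebb4 D#4 Bb3.
Then write for double bass: it sounds a perfect octave below written, so the part must be a perfect octave above concert.
Ebb4 → Ebb5
D#4 → D#5
Bb3 → Bb4

Ebb5 D#5 Bb4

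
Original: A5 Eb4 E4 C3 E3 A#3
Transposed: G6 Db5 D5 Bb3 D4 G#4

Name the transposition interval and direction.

From A5 to G6 is 7 letter names — a seventh of some quality.
A5 to G6 is 10 semitones, which makes it a minor seventh; the second version is higher, so the direction is up.
Checking another pair — A#3 → G#4 — gives the same interval.

up a minor seventh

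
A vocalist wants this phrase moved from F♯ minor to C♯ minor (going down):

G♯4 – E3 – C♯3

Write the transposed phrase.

F♯ minor to C♯ minor down is a perfect fourth, so every note moves down by that interval.
G#4 gives D#4
E3 gives B2
C#3 gives G#2

D#4 B2 G#2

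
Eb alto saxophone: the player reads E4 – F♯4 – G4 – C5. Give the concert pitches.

G3 A3 Bb3 Eb4

The Eb alto saxophone sounds a major sixth below written, so transpose each written note down a major sixth.
E4 becomes G3
F#4 becomes A3
G4 becomes Bb3
C5 becomes Eb4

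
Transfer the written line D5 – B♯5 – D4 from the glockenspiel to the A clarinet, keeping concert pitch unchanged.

F7 D#8 F6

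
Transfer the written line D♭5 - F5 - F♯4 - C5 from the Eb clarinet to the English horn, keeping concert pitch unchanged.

First find concert pitch: the Eb clarinet sounds a minor third above written, so D♭5 F5 F♯4 C5 sounds Fb5 Ab5 A4 Eb5.
Then write for English horn: it sounds a perfect fifth below written, so the part must be a perfect fifth above concert.
Fb5 → Cb6
Ab5 → Eb6
A4 → E5
Eb5 → Bb5

Cb6 Eb6 E5 Bb5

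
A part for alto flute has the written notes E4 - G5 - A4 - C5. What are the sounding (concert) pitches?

B3 D5 E4 G4

The alto flute sounds a perfect fourth below written, so transpose each written note down a perfect fourth.
E4 becomes B3
G5 becomes D5
A4 becomes E4
C5 becomes G4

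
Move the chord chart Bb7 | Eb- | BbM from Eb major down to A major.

E7 A- EM

Eb major down to A major is a diminished fifth; each chord root moves by that interval while the quality stays the same.
Bb7: root Bb down a diminished fifth → E, giving E7.
Eb-: root Eb down a diminished fifth → A, giving A-.
BbM: root Bb down a diminished fifth → E, giving EM.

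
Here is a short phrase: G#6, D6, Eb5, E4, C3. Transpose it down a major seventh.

G#6 gives A5
D6 gives Eb5
Eb5 gives Fb4
E4 gives F3
C3 gives Db2

A5 Eb5 Fb4 F3 Db2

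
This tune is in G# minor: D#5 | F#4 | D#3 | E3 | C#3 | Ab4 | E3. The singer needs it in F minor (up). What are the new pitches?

G# minor to F minor up is a diminished seventh, so every note moves up by that interval.
D#5 -> C6
F#4 -> Eb5
D#3 -> C4
E3 -> Db4
C#3 -> Bb3
Ab4 -> Gbb5
E3 -> Db4

C6 Eb5 C4 Db4 Bb3 Gbb5 Db4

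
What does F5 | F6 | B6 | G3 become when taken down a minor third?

D5 D6 G#6 E3

A minor third down from F5 gives D5.
F6: a third down reaches D, and 3 semitones makes it D6.
A minor third down from B6 gives G#6.
A minor third down from G3 gives E3.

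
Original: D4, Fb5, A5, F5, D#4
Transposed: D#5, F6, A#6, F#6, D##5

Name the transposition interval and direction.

up an augmented octave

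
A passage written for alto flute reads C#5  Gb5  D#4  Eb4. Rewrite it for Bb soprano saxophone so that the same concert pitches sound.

A#4 Eb5 B#3 C4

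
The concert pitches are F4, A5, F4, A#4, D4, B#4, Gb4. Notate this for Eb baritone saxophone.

D6 F#7 D6 F##6 B5 G##6 Eb6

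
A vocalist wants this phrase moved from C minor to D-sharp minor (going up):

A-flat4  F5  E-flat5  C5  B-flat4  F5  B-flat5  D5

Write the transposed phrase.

B4 G#5 F#5 D#5 C#5 G#5 C#6 E#5

C minor to D-sharp minor up is an augmented second, so every note moves up by that interval.
Ab4 becomes B4
F5 becomes G#5
Eb5 becomes F#5
C5 becomes D#5
Bb4 becomes C#5
F5 becomes G#5
Bb5 becomes C#6
D5 becomes E#5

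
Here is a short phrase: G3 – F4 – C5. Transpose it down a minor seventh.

A2 G3 D4

G3 becomes A2
F4 becomes G3
C5 becomes D4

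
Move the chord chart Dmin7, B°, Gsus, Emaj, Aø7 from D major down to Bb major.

D major down to Bb major is a major third; each chord root moves by that interval while the quality stays the same.
Dmin7: root D down a major third → Bb, giving Bbmin7.
B°: root B down a major third → G, giving G°.
Gsus: root G down a major third → Eb, giving Ebsus.
Emaj: root E down a major third → C, giving Cmaj.
Aø7: root A down a major third → F, giving Fø7.

Bbmin7 G° Ebsus Cmaj Fø7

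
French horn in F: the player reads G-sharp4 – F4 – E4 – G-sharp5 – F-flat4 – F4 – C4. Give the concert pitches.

The French horn in F sounds a perfect fifth below written, so transpose each written note down a perfect fifth.
G#4 → C#4
F4 → Bb3
E4 → A3
G#5 → C#5
Fb4 → Bbb3
F4 → Bb3
C4 → F3

C#4 Bb3 A3 C#5 Bbb3 Bb3 F3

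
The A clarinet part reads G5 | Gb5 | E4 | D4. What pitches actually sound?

E5 Eb5 C#4 B3

Written C4 on the A clarinet sounds as A3, a minor third lower; apply that shift to every note.
G5 -> E5
Gb5 -> Eb5
E4 -> C#4
D4 -> B3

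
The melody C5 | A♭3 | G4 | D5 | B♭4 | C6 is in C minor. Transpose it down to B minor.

From C down to B is a minor second; apply that to each pitch.
C5 gives B4
Ab3 gives G3
G4 gives F#4
D5 gives C#5
Bb4 gives A4
C6 gives B5

B4 G3 F#4 C#5 A4 B5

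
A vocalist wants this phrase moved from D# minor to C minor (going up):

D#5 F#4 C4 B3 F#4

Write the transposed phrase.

C6 Eb5 Bbb4 Ab4 Eb5

D# minor to C minor up is a diminished seventh, so every note moves up by that interval.
D#5 -> C6
F#4 -> Eb5
C4 -> Bbb4
B3 -> Ab4
F#4 -> Eb5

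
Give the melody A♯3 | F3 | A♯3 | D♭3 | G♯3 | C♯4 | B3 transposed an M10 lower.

A#3 gives F#2
F3 gives Db2
A#3 gives F#2
Db3 gives Bbb1
G#3 gives E2
C#4 gives A2
B3 gives G2

F#2 Db2 F#2 Bbb1 E2 A2 G2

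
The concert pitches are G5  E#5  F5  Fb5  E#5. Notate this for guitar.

The guitar sounds a perfect octave below written, so the written part must be a perfect octave above concert — transpose each note up.
G5 becomes G6
E#5 becomes E#6
F5 becomes F6
Fb5 becomes Fb6
E#5 becomes E#6

G6 E#6 F6 Fb6 E#6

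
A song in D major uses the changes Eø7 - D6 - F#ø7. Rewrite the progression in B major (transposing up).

D major up to B major is a major sixth; each chord root moves by that interval while the quality stays the same.
Eø7: root E up a major sixth → C#, giving C#ø7.
D6: root D up a major sixth → B, giving B6.
F#ø7: root F# up a major sixth → D#, giving D#ø7.

C#ø7 B6 D#ø7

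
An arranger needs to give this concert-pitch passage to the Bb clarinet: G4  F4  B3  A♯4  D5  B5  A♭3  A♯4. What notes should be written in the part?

A4 G4 C#4 B#4 E5 C#6 Bb3 B#4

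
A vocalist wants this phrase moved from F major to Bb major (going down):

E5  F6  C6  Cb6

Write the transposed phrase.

A4 Bb5 F5 Fb5

F major to Bb major down is a perfect fifth, so every note moves down by that interval.
E5 → A4
F6 → Bb5
C6 → F5
Cb6 → Fb5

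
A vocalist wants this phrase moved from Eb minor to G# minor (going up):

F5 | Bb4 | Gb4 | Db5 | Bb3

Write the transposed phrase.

Eb minor to G# minor up is an augmented third, so every note moves up by that interval.
F5 → A#5
Bb4 → D#5
Gb4 → B4
Db5 → F#5
Bb3 → D#4

A#5 D#5 B4 F#5 D#4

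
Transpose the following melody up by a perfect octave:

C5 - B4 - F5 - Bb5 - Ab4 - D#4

C6 B5 F6 Bb6 Ab5 D#5

C5 becomes C6
B4 becomes B5
F5 becomes F6
Bb5 becomes Bb6
Ab4 becomes Ab5
D#4 becomes D#5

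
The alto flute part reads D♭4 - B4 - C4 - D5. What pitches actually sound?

Ab3 F#4 G3 A4

Written C4 on the alto flute sounds as G3, a perfect fourth lower; apply that shift to every note.
Db4 becomes Ab3
B4 becomes F#4
C4 becomes G3
D5 becomes A4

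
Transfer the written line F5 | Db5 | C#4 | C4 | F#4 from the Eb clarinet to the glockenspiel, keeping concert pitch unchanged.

Ab3 Fb3 E2 Eb2 A2

First find concert pitch: the Eb clarinet sounds a minor third above written, so F5 Db5 C#4 C4 F#4 sounds Ab5 Fb5 E4 Eb4 A4.
Then write for glockenspiel: it sounds a perfect fifteenth above written, so the part must be a perfect fifteenth below concert.
Ab5 → Ab3
Fb5 → Fb3
E4 → E2
Eb4 → Eb2
A4 → A2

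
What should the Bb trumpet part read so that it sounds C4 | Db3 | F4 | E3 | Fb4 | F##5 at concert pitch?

The Bb trumpet sounds a major second below written, so the written part must be a major second above concert — transpose each note up.
C4 becomes D4
Db3 becomes Eb3
F4 becomes G4
E3 becomes F#3
Fb4 becomes Gb4
F##5 becomes G##5

D4 Eb3 G4 F#3 Gb4 G##5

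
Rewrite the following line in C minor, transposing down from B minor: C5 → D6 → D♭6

Db4 Eb5 Ebb5

B minor to C minor down is a major seventh, so every note moves down by that interval.
C5 gives Db4
D6 gives Eb5
Db6 gives Ebb5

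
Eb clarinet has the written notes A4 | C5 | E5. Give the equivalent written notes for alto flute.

First find concert pitch: the Eb clarinet sounds a minor third above written, so A4 C5 E5 sounds C5 Eb5 G5.
Then write for alto flute: it sounds a perfect fourth below written, so the part must be a perfect fourth above concert.
C5 → F5
Eb5 → Ab5
G5 → C6

F5 Ab5 C6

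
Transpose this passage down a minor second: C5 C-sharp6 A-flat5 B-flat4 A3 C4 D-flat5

B4 B#5 G5 A4 G#3 B3 C5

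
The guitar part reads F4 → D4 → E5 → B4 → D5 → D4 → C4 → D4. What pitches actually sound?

F3 D3 E4 B3 D4 D3 C3 D3

Written C4 on the guitar sounds as C3, a perfect octave lower; apply that shift to every note.
F4 to F3
D4 to D3
E5 to E4
B4 to B3
D5 to D4
D4 to D3
C4 to C3
D4 to D3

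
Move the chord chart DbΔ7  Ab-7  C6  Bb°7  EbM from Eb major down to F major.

EbΔ7 Bb-7 D6 C°7 FM

Eb major down to F major is a minor seventh; each chord root moves by that interval while the quality stays the same.
DbΔ7: root Db down a minor seventh → Eb, giving EbΔ7.
Ab-7: root Ab down a minor seventh → Bb, giving Bb-7.
C6: root C down a minor seventh → D, giving D6.
Bb°7: root Bb down a minor seventh → C, giving C°7.
EbM: root Eb down a minor seventh → F, giving FM.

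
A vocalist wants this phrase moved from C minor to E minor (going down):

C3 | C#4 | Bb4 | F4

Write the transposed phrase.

E2 E#3 D4 A3

C minor to E minor down is a minor sixth, so every note moves down by that interval.
C3 -> E2
C#4 -> E#3
Bb4 -> D4
F4 -> A3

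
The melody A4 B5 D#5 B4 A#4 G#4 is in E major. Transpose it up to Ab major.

Db5 Eb6 G5 Eb5 D5 C5

From E up to Ab is a diminished fourth; apply that to each pitch.
A4 to Db5
B5 to Eb6
D#5 to G5
B4 to Eb5
A#4 to D5
G#4 to C5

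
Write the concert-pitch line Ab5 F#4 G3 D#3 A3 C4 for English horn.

Eb6 C#5 D4 A#3 E4 G4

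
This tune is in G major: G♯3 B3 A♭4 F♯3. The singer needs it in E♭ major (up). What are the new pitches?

E4 G4 Fb5 D4

From G up to E♭ is a minor sixth; apply that to each pitch.
G#3 becomes E4
B3 becomes G4
Ab4 becomes Fb5
F#3 becomes D4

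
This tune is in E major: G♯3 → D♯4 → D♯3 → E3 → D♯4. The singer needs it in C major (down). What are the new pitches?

E major to C major down is a major third, so every note moves down by that interval.
G#3 becomes E3
D#4 becomes B3
D#3 becomes B2
E3 becomes C3
D#4 becomes B3

E3 B3 B2 C3 B3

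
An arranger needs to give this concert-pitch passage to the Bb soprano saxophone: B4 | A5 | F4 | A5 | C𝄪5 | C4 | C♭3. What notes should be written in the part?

C#5 B5 G4 B5 D##5 D4 Db3

The Bb soprano saxophone sounds a major second below written, so the written part must be a major second above concert — transpose each note up.
B4 → C#5
A5 → B5
F4 → G4
A5 → B5
C##5 → D##5
C4 → D4
Cb3 → Db3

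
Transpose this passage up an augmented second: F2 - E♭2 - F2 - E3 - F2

G#2 F#2 G#2 F##3 G#2

F2: a second up reaches G, and 3 semitones makes it G#2.
Eb2: a second up reaches F, and 3 semitones makes it F#2.
An augmented second up from F2 gives G#2.
An augmented second up from E3 gives F##3.
F2 up an augmented second is G#2.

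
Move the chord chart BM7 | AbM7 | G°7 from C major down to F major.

C major down to F major is a perfect fifth; each chord root moves by that interval while the quality stays the same.
BM7: root B down a perfect fifth → E, giving EM7.
AbM7: root Ab down a perfect fifth → Db, giving DbM7.
G°7: root G down a perfect fifth → C, giving C°7.

EM7 DbM7 C°7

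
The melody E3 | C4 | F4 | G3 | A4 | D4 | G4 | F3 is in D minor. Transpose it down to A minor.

B2 G3 C4 D3 E4 A3 D4 C3

D minor to A minor down is a perfect fourth, so every note moves down by that interval.
E3 gives B2
C4 gives G3
F4 gives C4
G3 gives D3
A4 gives E4
D4 gives A3
G4 gives D4
F3 gives C3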